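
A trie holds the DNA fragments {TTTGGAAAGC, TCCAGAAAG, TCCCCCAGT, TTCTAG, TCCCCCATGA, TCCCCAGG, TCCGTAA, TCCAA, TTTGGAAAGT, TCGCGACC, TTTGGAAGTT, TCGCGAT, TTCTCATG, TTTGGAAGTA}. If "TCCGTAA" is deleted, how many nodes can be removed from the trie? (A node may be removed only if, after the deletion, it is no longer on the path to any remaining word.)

A node on "TCCGTAA"'s path can go only if nothing else ends at it or branches off below it.
The suffix "GTAA" (4 nodes) is used only by "TCCGTAA"; the node for "TCC" still has the child "A", so pruning stops there.
Nodes removed: 4

4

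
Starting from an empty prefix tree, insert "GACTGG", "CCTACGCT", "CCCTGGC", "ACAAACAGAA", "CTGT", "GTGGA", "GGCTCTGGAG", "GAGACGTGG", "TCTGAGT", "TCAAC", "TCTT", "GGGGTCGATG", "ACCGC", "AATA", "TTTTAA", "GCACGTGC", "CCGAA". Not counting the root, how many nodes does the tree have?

92

Trace insertions, counting only characters that open a new branch:
  "GACTGG" → 6 new (G, A, C, T, G, G)
  "CCTACGCT" → 8 new (C, C, T, A, C, G, C, T)
  "CCCTGGC" → prefix "CC" already present; 5 new (C, T, G, G, C)
  "ACAAACAGAA" → 10 new (A, C, A, A, A, C, A, G, A, A)
  "CTGT" → prefix "C" already present; 3 new (T, G, T)
  "GTGGA" → prefix "G" already present; 4 new (T, G, G, A)
  "GGCTCTGGAG" → prefix "G" already present; 9 new (G, C, T, C, T, G, G, A, G)
  "GAGACGTGG" → prefix "GA" already present; 7 new (G, A, C, G, T, G, G)
  "TCTGAGT" → 7 new (T, C, T, G, A, G, T)
  "TCAAC" → prefix "TC" already present; 3 new (A, A, C)
  "TCTT" → prefix "TCT" already present; 1 new (T)
  "GGGGTCGATG" → prefix "GG" already present; 8 new (G, G, T, C, G, A, T, G)
  "ACCGC" → prefix "AC" already present; 3 new (C, G, C)
  "AATA" → prefix "A" already present; 3 new (A, T, A)
  "TTTTAA" → prefix "T" already present; 5 new (T, T, T, A, A)
  "GCACGTGC" → prefix "G" already present; 7 new (C, A, C, G, T, G, C)
  "CCGAA" → prefix "CC" already present; 3 new (G, A, A)
Total nodes = 6 + 8 + 5 + 10 + 3 + 4 + 9 + 7 + 7 + 3 + 1 + 8 + 3 + 3 + 5 + 7 + 3 = 92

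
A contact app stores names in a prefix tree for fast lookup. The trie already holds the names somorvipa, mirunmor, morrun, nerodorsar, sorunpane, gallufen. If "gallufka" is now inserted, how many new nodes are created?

"galluf" is already a path in the trie; the remaining "ka" must be added.
New nodes needed: |"gallufka"| − 6 = 8 − 6 = 2.

2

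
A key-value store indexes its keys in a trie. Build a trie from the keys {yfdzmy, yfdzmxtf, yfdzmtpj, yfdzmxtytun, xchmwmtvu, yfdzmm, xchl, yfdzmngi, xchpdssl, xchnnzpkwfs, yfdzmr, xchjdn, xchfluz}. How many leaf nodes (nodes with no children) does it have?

Leaves are exactly the stored words that no other stored word extends.
Those words: "xchfluz", "xchjdn", "xchl", "xchmwmtvu", "xchnnzpkwfs", "xchpdssl", "yfdzmm", "yfdzmngi", "yfdzmr", "yfdzmtpj", "yfdzmxtf", "yfdzmxtytun", "yfdzmy"
Leaf count: 13

13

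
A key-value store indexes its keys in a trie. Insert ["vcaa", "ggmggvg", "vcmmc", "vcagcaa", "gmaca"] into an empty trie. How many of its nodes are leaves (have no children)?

A leaf is a node with no children — equivalently, the end of a word that is not a proper prefix of any other stored word.
Those words: "ggmggvg", "gmaca", "vcaa", "vcagcaa", "vcmmc"
Leaf count: 5

5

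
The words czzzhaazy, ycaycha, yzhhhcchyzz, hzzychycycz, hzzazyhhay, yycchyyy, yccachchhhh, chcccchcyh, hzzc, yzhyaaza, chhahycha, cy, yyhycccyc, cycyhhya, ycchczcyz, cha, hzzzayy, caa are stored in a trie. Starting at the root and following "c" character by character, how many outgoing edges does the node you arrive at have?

Walk "c" from the root, arriving at one node.
Distinct next characters after "c": a, h, y, z.
That node has 4 child edges.

4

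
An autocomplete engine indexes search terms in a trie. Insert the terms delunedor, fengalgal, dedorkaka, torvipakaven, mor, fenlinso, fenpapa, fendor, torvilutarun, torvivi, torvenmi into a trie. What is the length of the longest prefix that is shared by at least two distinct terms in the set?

Equivalently: take the maximum, over all pairs, of their longest common prefix length.
e.g. "torvilutarun" and "torvipakaven" share the prefix "torvi" of length 5; no pair shares a longer one.
Longest shared-prefix length: 5

5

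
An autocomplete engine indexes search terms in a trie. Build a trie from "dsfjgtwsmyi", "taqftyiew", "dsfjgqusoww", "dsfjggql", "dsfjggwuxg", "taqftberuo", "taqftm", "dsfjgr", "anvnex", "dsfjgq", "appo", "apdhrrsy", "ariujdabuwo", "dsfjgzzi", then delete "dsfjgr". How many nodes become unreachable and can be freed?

Walk "dsfjgr" from the leaf back toward the root, removing each node that no remaining word uses.
The suffix "r" (1 node) is used only by "dsfjgr"; the node for "dsfjg" still has the child "t", so pruning stops there.
Nodes removed: 1

1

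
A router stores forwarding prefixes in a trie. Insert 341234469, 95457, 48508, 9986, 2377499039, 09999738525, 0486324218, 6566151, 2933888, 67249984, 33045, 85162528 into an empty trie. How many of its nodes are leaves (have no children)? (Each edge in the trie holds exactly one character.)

Leaves are exactly the stored words that no other stored word extends.
Those words: "0486324218", "09999738525", "2377499039", "2933888", "33045", "341234469", "48508", "6566151", "67249984", "85162528", "95457", "9986"
Leaf count: 12

12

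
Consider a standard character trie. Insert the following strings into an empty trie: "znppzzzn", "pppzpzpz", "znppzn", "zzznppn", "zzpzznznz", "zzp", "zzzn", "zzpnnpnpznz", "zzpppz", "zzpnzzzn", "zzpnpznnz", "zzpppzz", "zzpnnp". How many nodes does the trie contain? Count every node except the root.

For each word, the new-node count is its length minus the longest prefix already in the trie:
  "znppzzzn" → 8 new (z, n, p, p, z, z, z, n)
  "pppzpzpz" → 8 new (p, p, p, z, p, z, p, z)
  "znppzn" → prefix "znppz" already present; 1 new (n)
  "zzznppn" → prefix "z" already present; 6 new (z, z, n, p, p, n)
  "zzpzznznz" → prefix "zz" already present; 7 new (p, z, z, n, z, n, z)
  "zzp" → prefix "zzp" already present; 0 new (none)
  "zzzn" → prefix "zzzn" already present; 0 new (none)
  "zzpnnpnpznz" → prefix "zzp" already present; 8 new (n, n, p, n, p, z, n, z)
  "zzpppz" → prefix "zzp" already present; 3 new (p, p, z)
  "zzpnzzzn" → prefix "zzpn" already present; 4 new (z, z, z, n)
  "zzpnpznnz" → prefix "zzpn" already present; 5 new (p, z, n, n, z)
  "zzpppzz" → prefix "zzpppz" already present; 1 new (z)
  "zzpnnp" → prefix "zzpnnp" already present; 0 new (none)
Total nodes = 8 + 8 + 1 + 6 + 7 + 0 + 0 + 8 + 3 + 4 + 5 + 1 + 0 = 51

51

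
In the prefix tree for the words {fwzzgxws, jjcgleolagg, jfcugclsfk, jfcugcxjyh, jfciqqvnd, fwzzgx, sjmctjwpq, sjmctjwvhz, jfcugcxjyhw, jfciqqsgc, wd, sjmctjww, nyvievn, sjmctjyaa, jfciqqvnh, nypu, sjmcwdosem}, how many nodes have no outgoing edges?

A leaf is a node with no children — equivalently, the end of a word that is not a proper prefix of any other stored word.
Those words: "fwzzgxws", "jfciqqsgc", "jfciqqvnd", "jfciqqvnh", "jfcugclsfk", "jfcugcxjyhw", "jjcgleolagg", "nypu", "nyvievn", "sjmctjwpq", "sjmctjwvhz", "sjmctjww", "sjmctjyaa", "sjmcwdosem", "wd"
Leaf count: 15

15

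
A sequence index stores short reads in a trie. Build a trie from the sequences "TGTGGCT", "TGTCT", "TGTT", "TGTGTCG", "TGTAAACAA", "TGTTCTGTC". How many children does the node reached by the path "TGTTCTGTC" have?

Follow the path "TGTTCTGTC" to its node, then look at its outgoing edges.
No stored string extends past "TGTTCTGTC".
That node has 0 child edges.

0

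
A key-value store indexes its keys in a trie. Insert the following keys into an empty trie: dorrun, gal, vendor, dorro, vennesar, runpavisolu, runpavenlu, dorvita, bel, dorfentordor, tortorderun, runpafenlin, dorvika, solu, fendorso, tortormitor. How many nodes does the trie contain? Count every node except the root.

88

Count nodes per top-level branch (shared prefixes stored once):
  'b'-branch (bel): 3 nodes
  'd'-branch (dorfentordor, dorro, dorrun, dorvika, dorvita): 22 nodes
  'f'-branch (fendorso): 8 nodes
  'g'-branch (gal): 3 nodes
  'r'-branch (runpafenlin, runpavenlu, runpavisolu): 21 nodes
  's'-branch (solu): 4 nodes
  't'-branch (tortorderun, tortormitor): 16 nodes
  'v'-branch (vendor, vennesar): 11 nodes
Sum: 88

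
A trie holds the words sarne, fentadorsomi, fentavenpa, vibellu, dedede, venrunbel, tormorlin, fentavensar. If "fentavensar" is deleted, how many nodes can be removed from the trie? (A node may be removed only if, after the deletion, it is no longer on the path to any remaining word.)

Walk "fentavensar" from the leaf back toward the root, removing each node that no remaining word uses.
The suffix "sar" (3 nodes) is used only by "fentavensar"; the node for "fentaven" still has the child "p", so pruning stops there.
Nodes removed: 3

3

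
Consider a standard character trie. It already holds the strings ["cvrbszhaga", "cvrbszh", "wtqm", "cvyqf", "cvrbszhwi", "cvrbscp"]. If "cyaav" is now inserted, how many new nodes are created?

Walking "cyaav" from the root, the first 1 characters ("c") follow existing edges; "y" is the first miss.
Each of the 4 remaining characters creates one node.

4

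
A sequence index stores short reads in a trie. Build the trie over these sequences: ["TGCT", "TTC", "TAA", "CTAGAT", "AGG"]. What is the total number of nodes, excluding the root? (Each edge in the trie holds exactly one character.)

17

Trace insertions, counting only characters that open a new branch:
  "TGCT" → 4 new (T, G, C, T)
  "TTC" → prefix "T" already present; 2 new (T, C)
  "TAA" → prefix "T" already present; 2 new (A, A)
  "CTAGAT" → 6 new (C, T, A, G, A, T)
  "AGG" → 3 new (A, G, G)
Total nodes = 4 + 2 + 2 + 6 + 3 = 17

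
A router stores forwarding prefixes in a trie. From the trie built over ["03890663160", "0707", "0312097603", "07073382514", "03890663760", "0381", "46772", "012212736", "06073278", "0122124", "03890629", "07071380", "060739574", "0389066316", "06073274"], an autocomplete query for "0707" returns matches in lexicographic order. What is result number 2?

07071380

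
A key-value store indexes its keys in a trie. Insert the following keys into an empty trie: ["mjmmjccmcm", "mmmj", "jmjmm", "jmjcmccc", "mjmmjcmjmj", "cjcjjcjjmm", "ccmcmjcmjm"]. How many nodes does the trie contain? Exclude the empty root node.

For each word, the new-node count is its length minus the longest prefix already in the trie:
  "mjmmjccmcm" → 10 new (m, j, m, m, j, c, c, m, c, m)
  "mmmj" → prefix "m" already present; 3 new (m, m, j)
  "jmjmm" → 5 new (j, m, j, m, m)
  "jmjcmccc" → prefix "jmj" already present; 5 new (c, m, c, c, c)
  "mjmmjcmjmj" → prefix "mjmmjc" already present; 4 new (m, j, m, j)
  "cjcjjcjjmm" → 10 new (c, j, c, j, j, c, j, j, m, m)
  "ccmcmjcmjm" → prefix "c" already present; 9 new (c, m, c, m, j, c, m, j, m)
Total nodes = 10 + 3 + 5 + 5 + 4 + 10 + 9 = 46

46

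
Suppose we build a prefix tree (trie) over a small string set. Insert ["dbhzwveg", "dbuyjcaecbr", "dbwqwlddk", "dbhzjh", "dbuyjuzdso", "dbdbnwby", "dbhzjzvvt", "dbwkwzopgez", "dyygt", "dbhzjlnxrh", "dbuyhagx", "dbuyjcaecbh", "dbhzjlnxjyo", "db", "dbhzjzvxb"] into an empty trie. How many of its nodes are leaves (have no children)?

14

A leaf is a node with no children — equivalently, the end of a word that is not a proper prefix of any other stored word.
Those words: "dbdbnwby", "dbhzjh", "dbhzjlnxjyo", "dbhzjlnxrh", "dbhzjzvvt", "dbhzjzvxb", "dbhzwveg", "dbuyhagx", "dbuyjcaecbh", "dbuyjcaecbr", "dbuyjuzdso", "dbwkwzopgez", "dbwqwlddk", "dyygt"
Leaf count: 14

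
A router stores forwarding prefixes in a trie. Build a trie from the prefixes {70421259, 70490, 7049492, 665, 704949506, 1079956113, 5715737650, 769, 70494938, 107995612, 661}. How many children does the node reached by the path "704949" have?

3

Follow the path "704949" to its node, then look at its outgoing edges.
Distinct next characters after "704949": 2, 3, 5.
That node has 3 child edges.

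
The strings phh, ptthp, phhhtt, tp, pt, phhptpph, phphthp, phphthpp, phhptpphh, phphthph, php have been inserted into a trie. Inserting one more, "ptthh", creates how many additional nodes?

1

The longest prefix of "ptthh" already in the trie is "ptth" (length 4).
Each of the 1 remaining characters creates one node.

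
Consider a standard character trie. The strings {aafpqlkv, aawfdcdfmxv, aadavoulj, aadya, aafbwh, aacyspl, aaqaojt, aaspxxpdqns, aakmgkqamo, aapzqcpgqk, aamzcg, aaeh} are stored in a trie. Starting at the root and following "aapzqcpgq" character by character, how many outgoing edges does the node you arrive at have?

Walk "aapzqcpgq" from the root, arriving at one node.
Characters that immediately follow "aapzqcpgq" among the stored strings: {k}.
That node has 1 child edge.

1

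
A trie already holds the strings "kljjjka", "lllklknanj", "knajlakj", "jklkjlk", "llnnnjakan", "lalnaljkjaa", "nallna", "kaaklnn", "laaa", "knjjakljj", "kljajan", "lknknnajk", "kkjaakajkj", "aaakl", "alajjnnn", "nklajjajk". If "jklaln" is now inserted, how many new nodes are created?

3

"jkl" is already a path in the trie; the remaining "aln" must be added.
So 6 − 3 = 3 new nodes.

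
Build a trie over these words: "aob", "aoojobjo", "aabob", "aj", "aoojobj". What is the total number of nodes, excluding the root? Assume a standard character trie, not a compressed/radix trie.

Trie structure (* marks end of a word):
(root)
└─ a
   ├─ a
   │  └─ b
   │     └─ o
   │        └─ b *
   ├─ j *
   └─ o
      ├─ b *
      └─ o
         └─ j
            └─ o
               └─ b
                  └─ j *
                     └─ o *
Counting every labelled node above: 14.

14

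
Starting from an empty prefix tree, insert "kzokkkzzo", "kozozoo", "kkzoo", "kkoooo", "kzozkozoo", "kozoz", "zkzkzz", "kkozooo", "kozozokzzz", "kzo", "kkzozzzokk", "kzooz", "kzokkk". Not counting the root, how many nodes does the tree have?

51

Insert word by word; a character creates a node only if that edge doesn't already exist:
  "kzokkkzzo" → 9 new (k, z, o, k, k, k, z, z, o)
  "kozozoo" → prefix "k" already present; 6 new (o, z, o, z, o, o)
  "kkzoo" → prefix "k" already present; 4 new (k, z, o, o)
  "kkoooo" → prefix "kk" already present; 4 new (o, o, o, o)
  "kzozkozoo" → prefix "kzo" already present; 6 new (z, k, o, z, o, o)
  "kozoz" → prefix "kozoz" already present; 0 new (none)
  "zkzkzz" → 6 new (z, k, z, k, z, z)
  "kkozooo" → prefix "kko" already present; 4 new (z, o, o, o)
  "kozozokzzz" → prefix "kozozo" already present; 4 new (k, z, z, z)
  "kzo" → prefix "kzo" already present; 0 new (none)
  "kkzozzzokk" → prefix "kkzo" already present; 6 new (z, z, z, o, k, k)
  "kzooz" → prefix "kzo" already present; 2 new (o, z)
  "kzokkk" → prefix "kzokkk" already present; 0 new (none)
Total nodes = 9 + 6 + 4 + 4 + 6 + 0 + 6 + 4 + 4 + 0 + 6 + 2 + 0 = 51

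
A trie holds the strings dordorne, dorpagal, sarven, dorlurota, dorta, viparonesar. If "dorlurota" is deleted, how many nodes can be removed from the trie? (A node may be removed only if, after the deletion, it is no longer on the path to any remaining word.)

Walk "dorlurota" from the leaf back toward the root, removing each node that no remaining word uses.
The suffix "lurota" (6 nodes) is used only by "dorlurota"; the node for "dor" still has the child "d", so pruning stops there.
Nodes removed: 6

6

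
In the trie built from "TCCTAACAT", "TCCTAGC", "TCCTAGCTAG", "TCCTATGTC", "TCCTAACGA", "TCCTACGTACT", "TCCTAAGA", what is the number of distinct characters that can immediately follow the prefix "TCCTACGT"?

1

The children of the "TCCTACGT" node are the distinct next characters among strings starting with "TCCTACGT".
Distinct next characters after "TCCTACGT": A.
That node has 1 child edge.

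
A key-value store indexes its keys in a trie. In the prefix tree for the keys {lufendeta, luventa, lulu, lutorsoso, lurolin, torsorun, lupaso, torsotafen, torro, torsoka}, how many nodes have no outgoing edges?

10

Leaves are exactly the stored words that no other stored word extends.
Those words: "lufendeta", "lulu", "lupaso", "lurolin", "lutorsoso", "luventa", "torro", "torsoka", "torsorun", "torsotafen"
Leaf count: 10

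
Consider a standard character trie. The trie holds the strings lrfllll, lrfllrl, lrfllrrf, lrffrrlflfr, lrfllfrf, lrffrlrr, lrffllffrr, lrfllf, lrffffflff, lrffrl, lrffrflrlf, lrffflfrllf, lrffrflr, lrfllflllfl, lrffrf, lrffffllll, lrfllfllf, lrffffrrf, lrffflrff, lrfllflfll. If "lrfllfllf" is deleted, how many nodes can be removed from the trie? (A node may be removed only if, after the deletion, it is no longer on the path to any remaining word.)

1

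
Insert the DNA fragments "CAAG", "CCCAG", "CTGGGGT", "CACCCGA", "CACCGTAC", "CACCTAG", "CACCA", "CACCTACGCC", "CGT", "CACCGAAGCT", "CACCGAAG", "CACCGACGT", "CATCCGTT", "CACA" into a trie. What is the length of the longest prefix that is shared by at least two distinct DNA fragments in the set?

8

The deepest shared node is where two words last agree before diverging.
e.g. "CACCGAAG" and "CACCGAAGCT" share the prefix "CACCGAAG" of length 8; no pair shares a longer one.
Longest shared-prefix length: 8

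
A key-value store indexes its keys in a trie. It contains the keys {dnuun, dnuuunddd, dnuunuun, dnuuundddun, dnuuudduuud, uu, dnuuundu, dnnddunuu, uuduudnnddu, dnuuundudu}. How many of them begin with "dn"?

8

Traverse to the node for "dn", then collect every word in that subtree.
Matches: "dnnddunuu", "dnuun", "dnuunuun", "dnuuudduuud", "dnuuunddd", "dnuuundddun", "dnuuundu", "dnuuundudu"
Count: 8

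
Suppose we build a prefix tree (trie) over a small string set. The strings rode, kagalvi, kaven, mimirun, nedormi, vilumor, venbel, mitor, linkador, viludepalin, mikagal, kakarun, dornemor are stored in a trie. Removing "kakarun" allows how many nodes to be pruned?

After clearing the end-marker at "kakarun", prune upward until reaching a node still needed by another word.
The suffix "karun" (5 nodes) is used only by "kakarun"; the node for "ka" still has the child "g", so pruning stops there.
Nodes removed: 5

5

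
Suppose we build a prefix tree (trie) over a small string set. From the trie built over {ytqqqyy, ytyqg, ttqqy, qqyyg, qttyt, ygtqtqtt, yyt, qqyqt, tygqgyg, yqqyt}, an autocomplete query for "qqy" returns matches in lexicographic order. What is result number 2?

DFS of the "qqy" subtree visits, in order: "qqyqt", "qqyyg"
Position 2: qqyyg

qqyyg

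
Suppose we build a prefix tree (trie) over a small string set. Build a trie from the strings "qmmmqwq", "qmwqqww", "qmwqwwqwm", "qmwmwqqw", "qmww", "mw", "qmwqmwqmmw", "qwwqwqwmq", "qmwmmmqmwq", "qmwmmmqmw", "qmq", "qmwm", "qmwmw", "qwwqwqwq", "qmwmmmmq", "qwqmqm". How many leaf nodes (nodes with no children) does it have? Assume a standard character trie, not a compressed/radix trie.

Leaves are exactly the stored words that no other stored word extends.
Those words: "mw", "qmmmqwq", "qmq", "qmwmmmmq", "qmwmmmqmwq", "qmwmwqqw", "qmwqmwqmmw", "qmwqqww", "qmwqwwqwm", "qmww", "qwqmqm", "qwwqwqwmq", "qwwqwqwq"
Leaf count: 13

13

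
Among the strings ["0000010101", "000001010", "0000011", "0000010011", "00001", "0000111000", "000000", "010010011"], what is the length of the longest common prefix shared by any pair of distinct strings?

9

Look for the deepest trie node that still has at least two words in its subtree.
e.g. "000001010" and "0000010101" share the prefix "000001010" of length 9; no pair shares a longer one.
Longest shared-prefix length: 9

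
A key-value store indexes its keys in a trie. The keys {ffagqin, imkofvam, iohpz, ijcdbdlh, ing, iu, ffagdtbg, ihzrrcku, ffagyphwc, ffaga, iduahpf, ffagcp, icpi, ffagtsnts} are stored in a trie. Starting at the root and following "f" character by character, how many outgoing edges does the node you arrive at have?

Follow the path "f" to its node, then look at its outgoing edges.
Distinct next characters after "f": f.
That node has 1 child edge.

1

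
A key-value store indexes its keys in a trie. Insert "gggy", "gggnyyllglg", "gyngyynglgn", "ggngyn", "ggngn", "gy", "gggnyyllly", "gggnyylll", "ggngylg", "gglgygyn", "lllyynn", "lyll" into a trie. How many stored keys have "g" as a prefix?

10

Filter for entries beginning with "g":
Matches: "gggnyyllglg", "gggnyylll", "gggnyyllly", "gggy", "gglgygyn", "ggngn", "ggngylg", "ggngyn", "gy", "gyngyynglgn"
Count: 10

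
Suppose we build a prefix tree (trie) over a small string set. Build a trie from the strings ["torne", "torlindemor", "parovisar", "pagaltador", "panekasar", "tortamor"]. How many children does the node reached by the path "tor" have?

3

The children of the "tor" node are the distinct next characters among strings starting with "tor".
Characters that immediately follow "tor" among the stored strings: {l, n, t}.
That node has 3 child edges.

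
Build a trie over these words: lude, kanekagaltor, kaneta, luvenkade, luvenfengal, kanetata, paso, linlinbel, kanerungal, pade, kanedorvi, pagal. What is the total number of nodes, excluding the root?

61

Insert word by word; a character creates a node only if that edge doesn't already exist:
  "lude" → 4 new (l, u, d, e)
  "kanekagaltor" → 12 new (k, a, n, e, k, a, g, a, l, t, o, r)
  "kaneta" → prefix "kane" already present; 2 new (t, a)
  "luvenkade" → prefix "lu" already present; 7 new (v, e, n, k, a, d, e)
  "luvenfengal" → prefix "luven" already present; 6 new (f, e, n, g, a, l)
  "kanetata" → prefix "kaneta" already present; 2 new (t, a)
  "paso" → 4 new (p, a, s, o)
  "linlinbel" → prefix "l" already present; 8 new (i, n, l, i, n, b, e, l)
  "kanerungal" → prefix "kane" already present; 6 new (r, u, n, g, a, l)
  "pade" → prefix "pa" already present; 2 new (d, e)
  "kanedorvi" → prefix "kane" already present; 5 new (d, o, r, v, i)
  "pagal" → prefix "pa" already present; 3 new (g, a, l)
Total nodes = 4 + 12 + 2 + 7 + 6 + 2 + 4 + 8 + 6 + 2 + 5 + 3 = 61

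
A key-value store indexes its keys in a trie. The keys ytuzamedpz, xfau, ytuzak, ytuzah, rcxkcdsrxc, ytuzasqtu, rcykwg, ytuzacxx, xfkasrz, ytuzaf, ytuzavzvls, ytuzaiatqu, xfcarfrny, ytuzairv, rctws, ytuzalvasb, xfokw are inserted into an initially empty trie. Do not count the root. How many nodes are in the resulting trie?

Trace insertions, counting only characters that open a new branch:
  "ytuzamedpz" → 10 new (y, t, u, z, a, m, e, d, p, z)
  "xfau" → 4 new (x, f, a, u)
  "ytuzak" → prefix "ytuza" already present; 1 new (k)
  "ytuzah" → prefix "ytuza" already present; 1 new (h)
  "rcxkcdsrxc" → 10 new (r, c, x, k, c, d, s, r, x, c)
  "ytuzasqtu" → prefix "ytuza" already present; 4 new (s, q, t, u)
  "rcykwg" → prefix "rc" already present; 4 new (y, k, w, g)
  "ytuzacxx" → prefix "ytuza" already present; 3 new (c, x, x)
  "xfkasrz" → prefix "xf" already present; 5 new (k, a, s, r, z)
  "ytuzaf" → prefix "ytuza" already present; 1 new (f)
  "ytuzavzvls" → prefix "ytuza" already present; 5 new (v, z, v, l, s)
  "ytuzaiatqu" → prefix "ytuza" already present; 5 new (i, a, t, q, u)
  "xfcarfrny" → prefix "xf" already present; 7 new (c, a, r, f, r, n, y)
  "ytuzairv" → prefix "ytuzai" already present; 2 new (r, v)
  "rctws" → prefix "rc" already present; 3 new (t, w, s)
  "ytuzalvasb" → prefix "ytuza" already present; 5 new (l, v, a, s, b)
  "xfokw" → prefix "xf" already present; 3 new (o, k, w)
Total nodes = 10 + 4 + 1 + 1 + 10 + 4 + 4 + 3 + 5 + 1 + 5 + 5 + 7 + 2 + 3 + 5 + 3 = 73

73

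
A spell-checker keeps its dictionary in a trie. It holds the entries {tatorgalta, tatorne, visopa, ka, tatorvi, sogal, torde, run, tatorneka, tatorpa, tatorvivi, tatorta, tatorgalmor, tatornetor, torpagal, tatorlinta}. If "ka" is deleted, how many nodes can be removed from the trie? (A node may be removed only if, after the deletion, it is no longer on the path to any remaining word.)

A node on "ka"'s path can go only if nothing else ends at it or branches off below it.
No other word shares any prefix with "ka", so all 2 of its nodes go.
Nodes removed: 2

2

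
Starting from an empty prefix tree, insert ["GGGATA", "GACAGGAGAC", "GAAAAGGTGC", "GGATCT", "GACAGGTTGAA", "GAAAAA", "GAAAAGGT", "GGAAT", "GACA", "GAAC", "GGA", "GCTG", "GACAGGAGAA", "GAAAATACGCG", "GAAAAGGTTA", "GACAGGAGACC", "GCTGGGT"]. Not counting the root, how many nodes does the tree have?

For each word, the new-node count is its length minus the longest prefix already in the trie:
  "GGGATA" → 6 new (G, G, G, A, T, A)
  "GACAGGAGAC" → prefix "G" already present; 9 new (A, C, A, G, G, A, G, A, C)
  "GAAAAGGTGC" → prefix "GA" already present; 8 new (A, A, A, G, G, T, G, C)
  "GGATCT" → prefix "GG" already present; 4 new (A, T, C, T)
  "GACAGGTTGAA" → prefix "GACAGG" already present; 5 new (T, T, G, A, A)
  "GAAAAA" → prefix "GAAAA" already present; 1 new (A)
  "GAAAAGGT" → prefix "GAAAAGGT" already present; 0 new (none)
  "GGAAT" → prefix "GGA" already present; 2 new (A, T)
  "GACA" → prefix "GACA" already present; 0 new (none)
  "GAAC" → prefix "GAA" already present; 1 new (C)
  "GGA" → prefix "GGA" already present; 0 new (none)
  "GCTG" → prefix "G" already present; 3 new (C, T, G)
  "GACAGGAGAA" → prefix "GACAGGAGA" already present; 1 new (A)
  "GAAAATACGCG" → prefix "GAAAA" already present; 6 new (T, A, C, G, C, G)
  "GAAAAGGTTA" → prefix "GAAAAGGT" already present; 2 new (T, A)
  "GACAGGAGACC" → prefix "GACAGGAGAC" already present; 1 new (C)
  "GCTGGGT" → prefix "GCTG" already present; 3 new (G, G, T)
Total nodes = 6 + 9 + 8 + 4 + 5 + 1 + 0 + 2 + 0 + 1 + 0 + 3 + 1 + 6 + 2 + 1 + 3 = 52

52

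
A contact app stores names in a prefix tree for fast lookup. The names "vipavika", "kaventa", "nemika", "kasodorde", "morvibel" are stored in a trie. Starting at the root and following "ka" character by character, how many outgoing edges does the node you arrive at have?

2

Follow the path "ka" to its node, then look at its outgoing edges.
Characters that immediately follow "ka" among the stored strings: {s, v}.
That node has 2 child edges.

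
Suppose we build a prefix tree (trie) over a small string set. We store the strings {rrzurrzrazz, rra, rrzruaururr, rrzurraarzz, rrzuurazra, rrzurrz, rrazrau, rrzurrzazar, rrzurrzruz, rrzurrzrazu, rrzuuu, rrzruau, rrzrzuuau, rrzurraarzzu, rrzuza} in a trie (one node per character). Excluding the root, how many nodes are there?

Trace insertions, counting only characters that open a new branch:
  "rrzurrzrazz" → 11 new (r, r, z, u, r, r, z, r, a, z, z)
  "rra" → prefix "rr" already present; 1 new (a)
  "rrzruaururr" → prefix "rrz" already present; 8 new (r, u, a, u, r, u, r, r)
  "rrzurraarzz" → prefix "rrzurr" already present; 5 new (a, a, r, z, z)
  "rrzuurazra" → prefix "rrzu" already present; 6 new (u, r, a, z, r, a)
  "rrzurrz" → prefix "rrzurrz" already present; 0 new (none)
  "rrazrau" → prefix "rra" already present; 4 new (z, r, a, u)
  "rrzurrzazar" → prefix "rrzurrz" already present; 4 new (a, z, a, r)
  "rrzurrzruz" → prefix "rrzurrzr" already present; 2 new (u, z)
  "rrzurrzrazu" → prefix "rrzurrzraz" already present; 1 new (u)
  "rrzuuu" → prefix "rrzuu" already present; 1 new (u)
  "rrzruau" → prefix "rrzruau" already present; 0 new (none)
  "rrzrzuuau" → prefix "rrzr" already present; 5 new (z, u, u, a, u)
  "rrzurraarzzu" → prefix "rrzurraarzz" already present; 1 new (u)
  "rrzuza" → prefix "rrzu" already present; 2 new (z, a)
Total nodes = 11 + 1 + 8 + 5 + 6 + 0 + 4 + 4 + 2 + 1 + 1 + 0 + 5 + 1 + 2 = 51

51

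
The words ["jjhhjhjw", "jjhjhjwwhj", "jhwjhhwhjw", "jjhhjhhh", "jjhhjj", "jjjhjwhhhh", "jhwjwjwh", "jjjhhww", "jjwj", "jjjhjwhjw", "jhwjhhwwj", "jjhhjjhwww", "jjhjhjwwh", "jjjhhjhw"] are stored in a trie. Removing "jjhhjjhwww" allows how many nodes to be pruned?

4

After clearing the end-marker at "jjhhjjhwww", prune upward until reaching a node still needed by another word.
The suffix "hwww" (4 nodes) is used only by "jjhhjjhwww"; "jjhhjj" is itself a stored word, so pruning stops there.
Nodes removed: 4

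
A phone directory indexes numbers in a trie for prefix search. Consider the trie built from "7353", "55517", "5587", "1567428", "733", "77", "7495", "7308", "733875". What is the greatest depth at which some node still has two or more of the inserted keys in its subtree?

Equivalently: take the maximum, over all pairs, of their longest common prefix length.
"733" and "733875" agree on "733" (3 characters) before diverging; nothing deeper is shared.
Longest shared-prefix length: 3

3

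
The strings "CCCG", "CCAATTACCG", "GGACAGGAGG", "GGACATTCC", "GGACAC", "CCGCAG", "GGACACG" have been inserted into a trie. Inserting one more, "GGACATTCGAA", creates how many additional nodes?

Walking "GGACATTCGAA" from the root, the first 8 characters ("GGACATTC") follow existing edges; "G" is the first miss.
So 11 − 8 = 3 new nodes.

3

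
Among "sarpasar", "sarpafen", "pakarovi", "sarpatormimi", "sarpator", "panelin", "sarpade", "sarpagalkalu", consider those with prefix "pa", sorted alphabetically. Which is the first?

Words with prefix "pa", in lexicographic order: "pakarovi", "panelin"
Position 1: pakarovi

pakarovi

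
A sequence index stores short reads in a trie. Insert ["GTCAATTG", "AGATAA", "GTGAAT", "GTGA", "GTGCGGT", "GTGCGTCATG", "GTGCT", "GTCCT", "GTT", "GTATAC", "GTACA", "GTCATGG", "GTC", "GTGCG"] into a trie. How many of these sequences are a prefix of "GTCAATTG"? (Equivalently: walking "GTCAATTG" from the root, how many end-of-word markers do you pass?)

Walk "GTCAATTG" from the root; an end-of-word marker is hit whenever a stored word is a prefix of "GTCAATTG".
Prefixes of the query that are stored words: "GTC", "GTCAATTG"
Count: 2

2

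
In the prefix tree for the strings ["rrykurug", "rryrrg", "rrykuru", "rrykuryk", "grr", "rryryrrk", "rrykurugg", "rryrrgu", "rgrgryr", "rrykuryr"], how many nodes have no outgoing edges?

7

Leaves are exactly the stored words that no other stored word extends.
Those words: "grr", "rgrgryr", "rrykurugg", "rrykuryk", "rrykuryr", "rryrrgu", "rryryrrk"
Leaf count: 7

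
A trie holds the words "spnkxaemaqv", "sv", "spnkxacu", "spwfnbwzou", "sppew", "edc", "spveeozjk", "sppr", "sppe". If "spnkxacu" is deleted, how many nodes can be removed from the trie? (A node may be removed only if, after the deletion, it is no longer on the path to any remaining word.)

A node on "spnkxacu"'s path can go only if nothing else ends at it or branches off below it.
The suffix "cu" (2 nodes) is used only by "spnkxacu"; the node for "spnkxa" still has the child "e", so pruning stops there.
Nodes removed: 2

2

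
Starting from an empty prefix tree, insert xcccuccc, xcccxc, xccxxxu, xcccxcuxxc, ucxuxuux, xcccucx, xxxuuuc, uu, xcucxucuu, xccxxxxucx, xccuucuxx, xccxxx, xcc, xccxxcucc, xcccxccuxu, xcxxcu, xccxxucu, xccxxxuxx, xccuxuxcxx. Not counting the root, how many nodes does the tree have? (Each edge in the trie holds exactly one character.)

74

Insert word by word; a character creates a node only if that edge doesn't already exist:
  "xcccuccc" → 8 new (x, c, c, c, u, c, c, c)
  "xcccxc" → prefix "xccc" already present; 2 new (x, c)
  "xccxxxu" → prefix "xcc" already present; 4 new (x, x, x, u)
  "xcccxcuxxc" → prefix "xcccxc" already present; 4 new (u, x, x, c)
  "ucxuxuux" → 8 new (u, c, x, u, x, u, u, x)
  "xcccucx" → prefix "xcccuc" already present; 1 new (x)
  "xxxuuuc" → prefix "x" already present; 6 new (x, x, u, u, u, c)
  "uu" → prefix "u" already present; 1 new (u)
  "xcucxucuu" → prefix "xc" already present; 7 new (u, c, x, u, c, u, u)
  "xccxxxxucx" → prefix "xccxxx" already present; 4 new (x, u, c, x)
  "xccuucuxx" → prefix "xcc" already present; 6 new (u, u, c, u, x, x)
  "xccxxx" → prefix "xccxxx" already present; 0 new (none)
  "xcc" → prefix "xcc" already present; 0 new (none)
  "xccxxcucc" → prefix "xccxx" already present; 4 new (c, u, c, c)
  "xcccxccuxu" → prefix "xcccxc" already present; 4 new (c, u, x, u)
  "xcxxcu" → prefix "xc" already present; 4 new (x, x, c, u)
  "xccxxucu" → prefix "xccxx" already present; 3 new (u, c, u)
  "xccxxxuxx" → prefix "xccxxxu" already present; 2 new (x, x)
  "xccuxuxcxx" → prefix "xccu" already present; 6 new (x, u, x, c, x, x)
Total nodes = 8 + 2 + 4 + 4 + 8 + 1 + 6 + 1 + 7 + 4 + 6 + 0 + 0 + 4 + 4 + 4 + 3 + 2 + 6 = 74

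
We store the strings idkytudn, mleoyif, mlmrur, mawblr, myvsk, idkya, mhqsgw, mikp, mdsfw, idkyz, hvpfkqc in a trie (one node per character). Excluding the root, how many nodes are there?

Insert word by word; a character creates a node only if that edge doesn't already exist:
  "idkytudn" → 8 new (i, d, k, y, t, u, d, n)
  "mleoyif" → 7 new (m, l, e, o, y, i, f)
  "mlmrur" → prefix "ml" already present; 4 new (m, r, u, r)
  "mawblr" → prefix "m" already present; 5 new (a, w, b, l, r)
  "myvsk" → prefix "m" already present; 4 new (y, v, s, k)
  "idkya" → prefix "idky" already present; 1 new (a)
  "mhqsgw" → prefix "m" already present; 5 new (h, q, s, g, w)
  "mikp" → prefix "m" already present; 3 new (i, k, p)
  "mdsfw" → prefix "m" already present; 4 new (d, s, f, w)
  "idkyz" → prefix "idky" already present; 1 new (z)
  "hvpfkqc" → 7 new (h, v, p, f, k, q, c)
Total nodes = 8 + 7 + 4 + 5 + 4 + 1 + 5 + 3 + 4 + 1 + 7 = 49

49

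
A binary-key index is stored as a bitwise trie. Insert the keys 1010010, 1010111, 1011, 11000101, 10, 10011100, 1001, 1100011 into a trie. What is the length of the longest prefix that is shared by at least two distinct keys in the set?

6

Equivalently: take the maximum, over all pairs, of their longest common prefix length.
e.g. "11000101" and "1100011" share the prefix "110001" of length 6; no pair shares a longer one.
Longest shared-prefix length: 6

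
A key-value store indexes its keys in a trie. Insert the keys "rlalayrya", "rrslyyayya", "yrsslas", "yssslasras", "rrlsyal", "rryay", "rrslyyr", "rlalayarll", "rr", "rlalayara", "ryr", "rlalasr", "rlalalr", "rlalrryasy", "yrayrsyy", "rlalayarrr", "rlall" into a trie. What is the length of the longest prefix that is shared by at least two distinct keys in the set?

Equivalently: take the maximum, over all pairs, of their longest common prefix length.
e.g. "rlalayara" and "rlalayarll" share the prefix "rlalayar" of length 8; no pair shares a longer one.
Longest shared-prefix length: 8

8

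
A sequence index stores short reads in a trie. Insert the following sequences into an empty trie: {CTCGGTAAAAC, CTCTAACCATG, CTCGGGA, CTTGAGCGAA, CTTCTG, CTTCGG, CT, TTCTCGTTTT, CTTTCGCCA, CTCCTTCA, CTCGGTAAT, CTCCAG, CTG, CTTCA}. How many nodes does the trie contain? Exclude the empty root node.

60

Insert word by word; a character creates a node only if that edge doesn't already exist:
  "CTCGGTAAAAC" → 11 new (C, T, C, G, G, T, A, A, A, A, C)
  "CTCTAACCATG" → prefix "CTC" already present; 8 new (T, A, A, C, C, A, T, G)
  "CTCGGGA" → prefix "CTCGG" already present; 2 new (G, A)
  "CTTGAGCGAA" → prefix "CT" already present; 8 new (T, G, A, G, C, G, A, A)
  "CTTCTG" → prefix "CTT" already present; 3 new (C, T, G)
  "CTTCGG" → prefix "CTTC" already present; 2 new (G, G)
  "CT" → prefix "CT" already present; 0 new (none)
  "TTCTCGTTTT" → 10 new (T, T, C, T, C, G, T, T, T, T)
  "CTTTCGCCA" → prefix "CTT" already present; 6 new (T, C, G, C, C, A)
  "CTCCTTCA" → prefix "CTC" already present; 5 new (C, T, T, C, A)
  "CTCGGTAAT" → prefix "CTCGGTAA" already present; 1 new (T)
  "CTCCAG" → prefix "CTCC" already present; 2 new (A, G)
  "CTG" → prefix "CT" already present; 1 new (G)
  "CTTCA" → prefix "CTTC" already present; 1 new (A)
Total nodes = 11 + 8 + 2 + 8 + 3 + 2 + 0 + 10 + 6 + 5 + 1 + 2 + 1 + 1 = 60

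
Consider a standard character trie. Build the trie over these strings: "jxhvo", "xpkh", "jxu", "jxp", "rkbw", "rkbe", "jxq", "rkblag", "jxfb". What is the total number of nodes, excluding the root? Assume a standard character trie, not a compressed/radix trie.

22

For each word, the new-node count is its length minus the longest prefix already in the trie:
  "jxhvo" → 5 new (j, x, h, v, o)
  "xpkh" → 4 new (x, p, k, h)
  "jxu" → prefix "jx" already present; 1 new (u)
  "jxp" → prefix "jx" already present; 1 new (p)
  "rkbw" → 4 new (r, k, b, w)
  "rkbe" → prefix "rkb" already present; 1 new (e)
  "jxq" → prefix "jx" already present; 1 new (q)
  "rkblag" → prefix "rkb" already present; 3 new (l, a, g)
  "jxfb" → prefix "jx" already present; 2 new (f, b)
Total nodes = 5 + 4 + 1 + 1 + 4 + 1 + 1 + 3 + 2 = 22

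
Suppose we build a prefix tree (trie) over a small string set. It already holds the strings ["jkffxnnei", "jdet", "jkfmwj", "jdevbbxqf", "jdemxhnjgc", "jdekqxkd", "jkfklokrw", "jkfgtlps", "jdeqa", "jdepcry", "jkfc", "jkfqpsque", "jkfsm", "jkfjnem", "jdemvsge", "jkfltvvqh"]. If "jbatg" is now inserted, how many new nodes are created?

4

The longest prefix of "jbatg" already in the trie is "j" (length 1).
New nodes needed: |"jbatg"| − 1 = 5 − 1 = 4.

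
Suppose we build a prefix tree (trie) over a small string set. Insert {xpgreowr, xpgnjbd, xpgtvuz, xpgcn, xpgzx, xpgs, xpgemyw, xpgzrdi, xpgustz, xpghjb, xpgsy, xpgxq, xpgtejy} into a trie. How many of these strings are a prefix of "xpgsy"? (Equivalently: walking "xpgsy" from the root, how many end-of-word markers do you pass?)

Traverse "xpgsy" character by character; count nodes along the way that are marked as word ends.
Prefixes of the query that are stored words: "xpgs", "xpgsy"
Count: 2

2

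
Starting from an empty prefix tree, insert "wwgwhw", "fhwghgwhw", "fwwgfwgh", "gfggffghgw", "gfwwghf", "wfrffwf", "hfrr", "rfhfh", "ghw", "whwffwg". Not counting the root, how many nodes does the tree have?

60

Count nodes per top-level branch (shared prefixes stored once):
  'f'-branch (fhwghgwhw, fwwgfwgh): 16 nodes
  'g'-branch (gfggffghgw, gfwwghf, ghw): 17 nodes
  'h'-branch (hfrr): 4 nodes
  'r'-branch (rfhfh): 5 nodes
  'w'-branch (wfrffwf, whwffwg, wwgwhw): 18 nodes
Sum: 60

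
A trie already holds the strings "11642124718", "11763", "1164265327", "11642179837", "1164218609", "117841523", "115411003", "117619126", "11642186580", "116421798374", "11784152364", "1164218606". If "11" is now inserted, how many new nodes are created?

0

"11" is already a full path in the trie; only an end-marker is added.
No new nodes are needed: 0.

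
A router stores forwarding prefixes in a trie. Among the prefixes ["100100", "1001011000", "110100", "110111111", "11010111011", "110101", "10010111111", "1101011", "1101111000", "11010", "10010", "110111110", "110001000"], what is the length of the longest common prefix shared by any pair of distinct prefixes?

Equivalently: take the maximum, over all pairs, of their longest common prefix length.
"110111110" and "110111111" agree on "11011111" (8 characters) before diverging; nothing deeper is shared.
Longest shared-prefix length: 8

8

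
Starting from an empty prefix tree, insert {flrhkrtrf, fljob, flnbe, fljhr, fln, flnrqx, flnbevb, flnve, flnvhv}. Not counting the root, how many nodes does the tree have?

Insert word by word; a character creates a node only if that edge doesn't already exist:
  "flrhkrtrf" → 9 new (f, l, r, h, k, r, t, r, f)
  "fljob" → prefix "fl" already present; 3 new (j, o, b)
  "flnbe" → prefix "fl" already present; 3 new (n, b, e)
  "fljhr" → prefix "flj" already present; 2 new (h, r)
  "fln" → prefix "fln" already present; 0 new (none)
  "flnrqx" → prefix "fln" already present; 3 new (r, q, x)
  "flnbevb" → prefix "flnbe" already present; 2 new (v, b)
  "flnve" → prefix "fln" already present; 2 new (v, e)
  "flnvhv" → prefix "flnv" already present; 2 new (h, v)
Total nodes = 9 + 3 + 3 + 2 + 0 + 3 + 2 + 2 + 2 = 26

26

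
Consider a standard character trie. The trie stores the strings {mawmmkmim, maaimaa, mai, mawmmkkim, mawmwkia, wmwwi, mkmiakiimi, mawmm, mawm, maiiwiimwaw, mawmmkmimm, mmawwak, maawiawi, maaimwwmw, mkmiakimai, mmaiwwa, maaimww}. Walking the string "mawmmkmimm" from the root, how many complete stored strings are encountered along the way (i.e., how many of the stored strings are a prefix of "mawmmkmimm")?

4

Traverse "mawmmkmimm" character by character; count nodes along the way that are marked as word ends.
Prefixes of the query that are stored words: "mawm", "mawmm", "mawmmkmim", "mawmmkmimm"
Count: 4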